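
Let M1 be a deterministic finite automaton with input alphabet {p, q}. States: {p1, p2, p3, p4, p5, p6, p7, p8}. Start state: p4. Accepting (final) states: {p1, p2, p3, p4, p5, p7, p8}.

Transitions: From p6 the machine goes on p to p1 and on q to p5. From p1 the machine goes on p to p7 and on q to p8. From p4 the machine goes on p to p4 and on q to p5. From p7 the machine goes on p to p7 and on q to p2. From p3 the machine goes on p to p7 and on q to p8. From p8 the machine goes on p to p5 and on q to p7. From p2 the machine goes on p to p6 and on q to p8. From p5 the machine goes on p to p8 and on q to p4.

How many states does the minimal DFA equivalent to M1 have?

States {p3} cannot be reached from the start state, so discard them.
P0 = {p1,p2,p4,p5,p7,p8} | {p6}.
Refine {p1,p2,p4,p5,p7,p8} on symbol p: members go to different blocks, giving {p1,p4,p5,p7,p8} and {p2}.
Split {p1,p4,p5,p7,p8} by δ(·,q) → {p1,p4,p5,p8} and {p7}.
Split {p1,p4,p5,p8} by δ(·,p) → {p4,p5,p8} and {p1}.
Refine {p4,p5,p8} on symbol q: members go to different blocks, giving {p4,p5} and {p8}.
Split {p4,p5} by δ(·,p) → {p4} and {p5}.
The partition is now stable with 7 blocks: {p4} | {p6} | {p2} | {p7} | {p1} | {p8} | {p5}.

7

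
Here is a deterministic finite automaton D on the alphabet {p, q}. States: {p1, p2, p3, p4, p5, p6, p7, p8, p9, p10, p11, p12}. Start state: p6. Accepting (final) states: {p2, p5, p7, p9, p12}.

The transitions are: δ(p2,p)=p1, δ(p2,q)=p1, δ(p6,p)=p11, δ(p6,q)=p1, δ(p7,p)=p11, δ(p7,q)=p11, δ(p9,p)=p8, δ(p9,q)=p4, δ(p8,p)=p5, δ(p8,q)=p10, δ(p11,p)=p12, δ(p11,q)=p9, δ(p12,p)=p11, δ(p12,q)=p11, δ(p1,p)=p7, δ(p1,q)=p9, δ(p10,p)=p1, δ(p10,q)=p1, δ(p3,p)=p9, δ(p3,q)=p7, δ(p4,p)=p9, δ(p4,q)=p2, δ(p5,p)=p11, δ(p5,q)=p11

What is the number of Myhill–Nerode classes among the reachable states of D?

First remove the unreachable states {p3}; 11 states remain.
P0 = {p2,p5,p7,p9,p12} | {p1,p4,p6,p8,p10,p11}.
Refine {p1,p4,p6,p8,p10,p11} on symbol p: members go to different blocks, giving {p1,p4,p8,p11} and {p6,p10}.
On input q, block {p1,p4,p8,p11} splits into {p1,p4,p11} and {p8}.
Split {p2,p5,p7,p9,p12} by δ(·,p) → {p2,p5,p7,p12} and {p9}.
Refine {p1,p4,p11} on symbol p: members go to different blocks, giving {p1,p11} and {p4}.
The partition is now stable with 6 blocks: {p2,p5,p7,p12} | {p1,p11} | {p6,p10} | {p8} | {p9} | {p4}.

6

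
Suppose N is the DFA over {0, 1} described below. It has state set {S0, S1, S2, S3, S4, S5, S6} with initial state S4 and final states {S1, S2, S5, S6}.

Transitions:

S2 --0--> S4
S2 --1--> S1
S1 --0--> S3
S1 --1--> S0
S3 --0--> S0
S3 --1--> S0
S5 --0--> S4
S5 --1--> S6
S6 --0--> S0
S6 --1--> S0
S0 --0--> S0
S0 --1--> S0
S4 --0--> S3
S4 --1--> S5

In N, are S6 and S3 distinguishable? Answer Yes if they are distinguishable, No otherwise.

Yes

Reachable states from the start: {S0,S3,S4,S5,S6}. Unreachable: {S1,S2} — drop them.
P0 = {S5,S6} | {S0,S3,S4}.
Refine {S5,S6} on symbol 1: members go to different blocks, giving {S5} and {S6}.
On input 1, block {S0,S3,S4} splits into {S0,S3} and {S4}.
Stable partition: {S5} | {S0,S3} | {S6} | {S4} — 4 equivalence classes.
S6 and S3 end up in different blocks, so they are distinguishable. For instance, the string 'ε' is accepted from only S6.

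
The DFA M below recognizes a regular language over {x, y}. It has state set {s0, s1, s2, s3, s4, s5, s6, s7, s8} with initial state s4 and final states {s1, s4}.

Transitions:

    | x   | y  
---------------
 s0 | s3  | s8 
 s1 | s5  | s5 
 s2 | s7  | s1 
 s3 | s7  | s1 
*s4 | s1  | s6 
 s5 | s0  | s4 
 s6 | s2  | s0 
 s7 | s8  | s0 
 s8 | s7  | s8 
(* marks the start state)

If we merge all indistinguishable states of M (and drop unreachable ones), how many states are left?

8

All states are reachable from the start state.
Initial partition by acceptance: {s1,s4} | {s0,s2,s3,s5,s6,s7,s8}.
On input x, block {s1,s4} splits into {s1} and {s4}.
Split {s0,s2,s3,s5,s6,s7,s8} by δ(·,y) → {s0,s6,s7,s8} and {s2,s3} and {s5}.
Refine {s0,s6,s7,s8} on symbol x: members go to different blocks, giving {s0,s6} and {s7,s8}.
Refine {s0,s6} on symbol y: members go to different blocks, giving {s0} and {s6}.
Refine {s7,s8} on symbol y: members go to different blocks, giving {s7} and {s8}.
No further refinement is possible. Final partition (8 blocks): {s1} | {s0} | {s4} | {s2,s3} | {s5} | {s7} | {s6} | {s8}.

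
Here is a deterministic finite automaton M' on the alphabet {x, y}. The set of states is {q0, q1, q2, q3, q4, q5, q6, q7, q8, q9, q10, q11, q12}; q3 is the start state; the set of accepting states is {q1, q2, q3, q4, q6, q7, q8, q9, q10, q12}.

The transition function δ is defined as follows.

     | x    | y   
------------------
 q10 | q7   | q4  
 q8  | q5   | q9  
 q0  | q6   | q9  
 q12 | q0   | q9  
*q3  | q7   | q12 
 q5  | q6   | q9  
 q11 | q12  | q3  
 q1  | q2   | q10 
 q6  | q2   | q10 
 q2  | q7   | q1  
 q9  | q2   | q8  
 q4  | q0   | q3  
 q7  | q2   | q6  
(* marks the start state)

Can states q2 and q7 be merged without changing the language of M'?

Reachable states from the start: {q0,q1,q2,q3,q4,q5,q6,q7,q8,q9,q10,q12}. Unreachable: {q11} — drop them.
P0 = {q1,q2,q3,q4,q6,q7,q8,q9,q10,q12} | {q0,q5}.
Split {q1,q2,q3,q4,q6,q7,q8,q9,q10,q12} by δ(·,x) → {q1,q2,q3,q6,q7,q9,q10} and {q4,q8,q12}.
Refine {q1,q2,q3,q6,q7,q9,q10} on symbol y: members go to different blocks, giving {q1,q2,q6,q7} and {q3,q9,q10}.
Refine {q1,q2,q6,q7} on symbol y: members go to different blocks, giving {q1,q6} and {q2,q7}.
No further refinement is possible. Final partition (5 blocks): {q1,q6} | {q0,q5} | {q4,q8,q12} | {q3,q9,q10} | {q2,q7}.
q2 and q7 lie in the same block of the stable partition, so they are equivalent — no string distinguishes them.

Yes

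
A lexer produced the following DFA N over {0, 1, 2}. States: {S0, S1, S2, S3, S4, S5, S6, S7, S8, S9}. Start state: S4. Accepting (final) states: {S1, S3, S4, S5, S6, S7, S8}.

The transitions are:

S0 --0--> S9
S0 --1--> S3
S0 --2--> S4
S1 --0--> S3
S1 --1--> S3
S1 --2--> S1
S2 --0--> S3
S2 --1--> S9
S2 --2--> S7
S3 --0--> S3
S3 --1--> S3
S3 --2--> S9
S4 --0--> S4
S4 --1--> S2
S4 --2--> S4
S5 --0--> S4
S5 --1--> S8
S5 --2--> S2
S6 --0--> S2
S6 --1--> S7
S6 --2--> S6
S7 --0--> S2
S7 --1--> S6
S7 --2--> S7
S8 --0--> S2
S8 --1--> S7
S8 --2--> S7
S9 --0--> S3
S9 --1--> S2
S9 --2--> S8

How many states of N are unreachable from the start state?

3

No path from S4 leads to S0, S1, S5; the other 7 states are all reachable.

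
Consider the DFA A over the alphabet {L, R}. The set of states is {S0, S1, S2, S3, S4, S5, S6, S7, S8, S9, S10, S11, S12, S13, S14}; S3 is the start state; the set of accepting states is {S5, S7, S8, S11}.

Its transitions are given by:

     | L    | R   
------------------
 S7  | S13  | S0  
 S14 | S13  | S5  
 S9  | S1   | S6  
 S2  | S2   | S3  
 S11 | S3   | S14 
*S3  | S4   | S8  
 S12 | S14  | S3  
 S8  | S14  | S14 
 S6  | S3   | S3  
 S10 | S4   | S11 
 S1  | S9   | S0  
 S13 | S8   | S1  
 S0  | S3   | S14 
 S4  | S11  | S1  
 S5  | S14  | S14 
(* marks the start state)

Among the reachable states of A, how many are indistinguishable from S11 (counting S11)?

First remove the unreachable states {S2,S7,S10,S12}; 11 states remain.
Start with accepting vs non-accepting: {S5,S8,S11} | {S0,S1,S3,S4,S6,S9,S13,S14}.
Split {S0,S1,S3,S4,S6,S9,S13,S14} by δ(·,L) → {S0,S1,S3,S6,S9,S14} and {S4,S13}.
On input L, block {S0,S1,S3,S6,S9,S14} splits into {S0,S1,S6,S9} and {S3,S14}.
Refine {S0,S1,S6,S9} on symbol L: members go to different blocks, giving {S0,S6} and {S1,S9}.
Stable partition: {S5,S8,S11} | {S0,S6} | {S4,S13} | {S3,S14} | {S1,S9} — 5 equivalence classes.
The equivalence class containing S11 is {S5,S8,S11}, of size 3.

3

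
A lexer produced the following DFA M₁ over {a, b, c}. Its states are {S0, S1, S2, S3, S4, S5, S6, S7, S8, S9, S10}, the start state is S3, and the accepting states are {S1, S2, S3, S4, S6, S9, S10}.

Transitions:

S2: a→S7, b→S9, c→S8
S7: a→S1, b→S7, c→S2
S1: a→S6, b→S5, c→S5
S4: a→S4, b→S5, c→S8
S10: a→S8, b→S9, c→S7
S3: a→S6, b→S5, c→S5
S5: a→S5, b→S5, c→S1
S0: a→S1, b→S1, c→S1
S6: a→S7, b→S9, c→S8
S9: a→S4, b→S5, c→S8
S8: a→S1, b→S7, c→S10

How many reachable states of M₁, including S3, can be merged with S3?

Reachable states from the start: {S1,S2,S3,S4,S5,S6,S7,S8,S9,S10}. Unreachable: {S0} — drop them.
Initial partition by acceptance: {S1,S2,S3,S4,S6,S9,S10} | {S5,S7,S8}.
Split {S1,S2,S3,S4,S6,S9,S10} by δ(·,a) → {S1,S3,S4,S9} and {S2,S6,S10}.
Refine {S1,S3,S4,S9} on symbol a: members go to different blocks, giving {S1,S3} and {S4,S9}.
On input a, block {S5,S7,S8} splits into {S7,S8} and {S5}.
Stable partition: {S1,S3} | {S7,S8} | {S2,S6,S10} | {S4,S9} | {S5} — 5 equivalence classes.
State S3 belongs to the block {S1,S3}, which has 2 states.

2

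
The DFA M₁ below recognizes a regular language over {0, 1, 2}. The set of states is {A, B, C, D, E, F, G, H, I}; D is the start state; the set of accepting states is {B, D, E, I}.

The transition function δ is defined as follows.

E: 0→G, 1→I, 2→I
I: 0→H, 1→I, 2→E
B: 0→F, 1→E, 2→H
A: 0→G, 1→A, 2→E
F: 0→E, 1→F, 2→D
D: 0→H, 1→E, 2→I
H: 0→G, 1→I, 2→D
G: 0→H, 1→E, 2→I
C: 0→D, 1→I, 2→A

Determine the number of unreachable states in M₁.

4

Starting at D and following transitions, the reachable set is {D, E, G, H, I}. That leaves A, B, C, F unreachable — 4 in total.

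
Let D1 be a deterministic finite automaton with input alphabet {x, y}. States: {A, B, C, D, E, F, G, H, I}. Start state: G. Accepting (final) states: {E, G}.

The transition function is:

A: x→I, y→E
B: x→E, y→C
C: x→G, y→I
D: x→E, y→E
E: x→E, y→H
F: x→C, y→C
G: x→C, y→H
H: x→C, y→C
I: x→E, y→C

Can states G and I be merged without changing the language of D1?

First remove the unreachable states {A,B,D,F}; 5 states remain.
Initial partition by acceptance: {E,G} | {C,H,I}.
On input x, block {E,G} splits into {E} and {G}.
Refine {C,H,I} on symbol x: members go to different blocks, giving {C} and {H} and {I}.
No further refinement is possible. Final partition (5 blocks): {E} | {C} | {G} | {H} | {I}.
G and I end up in different blocks, so they are distinguishable. For instance, the string 'ε' is accepted from only G.

No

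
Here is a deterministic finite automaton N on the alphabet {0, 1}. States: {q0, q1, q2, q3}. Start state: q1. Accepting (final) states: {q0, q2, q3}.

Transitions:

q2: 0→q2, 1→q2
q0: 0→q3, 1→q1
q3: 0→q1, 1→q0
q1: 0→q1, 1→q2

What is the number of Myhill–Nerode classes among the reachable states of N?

2

Reachable states from the start: {q1,q2}. Unreachable: {q0,q3} — drop them.
P0 = {q2} | {q1}.
No further refinement is possible. Final partition (2 blocks): {q2} | {q1}.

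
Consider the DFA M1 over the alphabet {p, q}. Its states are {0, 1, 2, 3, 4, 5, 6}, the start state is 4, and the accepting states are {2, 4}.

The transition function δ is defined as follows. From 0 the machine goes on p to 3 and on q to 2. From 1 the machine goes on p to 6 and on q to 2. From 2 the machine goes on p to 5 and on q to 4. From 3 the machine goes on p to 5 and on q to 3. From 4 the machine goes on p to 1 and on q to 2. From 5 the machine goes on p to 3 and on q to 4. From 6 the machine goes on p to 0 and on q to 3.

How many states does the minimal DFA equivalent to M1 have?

Every state is reachable, so we keep all 7.
P0 = {2,4} | {0,1,3,5,6}.
Split {0,1,3,5,6} by δ(·,q) → {0,1,5} and {3,6}.
No further refinement is possible. Final partition (3 blocks): {2,4} | {0,1,5} | {3,6}.

3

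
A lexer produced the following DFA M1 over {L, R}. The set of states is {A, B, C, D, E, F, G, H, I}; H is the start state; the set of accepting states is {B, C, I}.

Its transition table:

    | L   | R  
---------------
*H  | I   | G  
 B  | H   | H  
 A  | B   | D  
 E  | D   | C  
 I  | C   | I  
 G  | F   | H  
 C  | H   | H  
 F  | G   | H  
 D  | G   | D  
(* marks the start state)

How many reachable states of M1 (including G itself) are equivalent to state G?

2

First remove the unreachable states {A,B,D,E}; 5 states remain.
Start with accepting vs non-accepting: {C,I} | {F,G,H}.
On input L, block {C,I} splits into {C} and {I}.
Refine {F,G,H} on symbol L: members go to different blocks, giving {F,G} and {H}.
The partition is now stable with 4 blocks: {C} | {F,G} | {I} | {H}.
The equivalence class containing G is {F,G}, of size 2.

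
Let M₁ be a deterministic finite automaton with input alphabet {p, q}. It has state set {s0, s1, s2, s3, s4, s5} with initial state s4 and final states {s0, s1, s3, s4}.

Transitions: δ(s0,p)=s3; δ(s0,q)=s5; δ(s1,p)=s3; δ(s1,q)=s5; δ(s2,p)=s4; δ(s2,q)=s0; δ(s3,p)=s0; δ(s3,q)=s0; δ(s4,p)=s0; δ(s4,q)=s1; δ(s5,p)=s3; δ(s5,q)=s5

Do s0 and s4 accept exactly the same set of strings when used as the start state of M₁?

Reachable states from the start: {s0,s1,s3,s4,s5}. Unreachable: {s2} — drop them.
Start with accepting vs non-accepting: {s0,s1,s3,s4} | {s5}.
Split {s0,s1,s3,s4} by δ(·,q) → {s0,s1} and {s3,s4}.
The partition is now stable with 3 blocks: {s0,s1} | {s5} | {s3,s4}.
s0 and s4 end up in different blocks, so they are distinguishable. For instance, the string 'q' is accepted from only s4.

No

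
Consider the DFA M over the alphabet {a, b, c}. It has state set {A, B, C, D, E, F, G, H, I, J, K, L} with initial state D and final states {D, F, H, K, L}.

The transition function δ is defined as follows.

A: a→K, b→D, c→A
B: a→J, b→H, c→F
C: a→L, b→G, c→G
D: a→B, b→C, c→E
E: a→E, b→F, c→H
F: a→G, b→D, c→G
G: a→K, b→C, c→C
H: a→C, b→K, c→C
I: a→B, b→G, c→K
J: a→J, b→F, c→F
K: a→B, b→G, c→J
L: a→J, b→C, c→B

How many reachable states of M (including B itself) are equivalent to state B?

3

First remove the unreachable states {A,I}; 10 states remain.
Start with accepting vs non-accepting: {D,F,H,K,L} | {B,C,E,G,J}.
Refine {D,F,H,K,L} on symbol b: members go to different blocks, giving {D,K,L} and {F,H}.
On input a, block {B,C,E,G,J} splits into {B,E,J} and {C,G}.
The partition is now stable with 4 blocks: {D,K,L} | {B,E,J} | {F,H} | {C,G}.
The equivalence class containing B is {B,E,J}, of size 3.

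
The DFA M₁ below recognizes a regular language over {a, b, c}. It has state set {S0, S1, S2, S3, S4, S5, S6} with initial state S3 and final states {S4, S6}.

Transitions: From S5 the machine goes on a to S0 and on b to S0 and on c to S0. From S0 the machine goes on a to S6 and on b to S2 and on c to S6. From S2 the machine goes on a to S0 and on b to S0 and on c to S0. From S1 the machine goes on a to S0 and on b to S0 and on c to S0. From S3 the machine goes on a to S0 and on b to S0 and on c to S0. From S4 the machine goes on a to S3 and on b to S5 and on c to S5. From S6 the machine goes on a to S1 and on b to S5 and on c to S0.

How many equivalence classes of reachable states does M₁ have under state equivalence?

Reachable states from the start: {S0,S1,S2,S3,S5,S6}. Unreachable: {S4} — drop them.
Initial partition by acceptance: {S6} | {S0,S1,S2,S3,S5}.
Split {S0,S1,S2,S3,S5} by δ(·,a) → {S1,S2,S3,S5} and {S0}.
Stable partition: {S6} | {S1,S2,S3,S5} | {S0} — 3 equivalence classes.

3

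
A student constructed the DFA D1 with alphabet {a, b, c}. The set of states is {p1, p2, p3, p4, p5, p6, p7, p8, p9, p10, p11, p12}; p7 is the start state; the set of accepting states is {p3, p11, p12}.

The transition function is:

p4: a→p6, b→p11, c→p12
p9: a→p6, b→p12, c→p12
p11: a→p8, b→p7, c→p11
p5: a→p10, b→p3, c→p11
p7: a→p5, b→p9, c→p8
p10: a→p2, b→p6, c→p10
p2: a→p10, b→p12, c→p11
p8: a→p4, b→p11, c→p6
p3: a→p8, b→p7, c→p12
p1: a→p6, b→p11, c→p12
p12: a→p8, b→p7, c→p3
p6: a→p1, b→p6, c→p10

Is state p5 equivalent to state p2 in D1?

P0 = {p3,p11,p12} | {p1,p2,p4,p5,p6,p7,p8,p9,p10}.
Split {p1,p2,p4,p5,p6,p7,p8,p9,p10} by δ(·,b) → {p1,p2,p4,p5,p8,p9} and {p6,p7,p10}.
Refine {p1,p2,p4,p5,p8,p9} on symbol a: members go to different blocks, giving {p1,p2,p4,p5,p9} and {p8}.
On input b, block {p6,p7,p10} splits into {p6,p10} and {p7}.
The partition is now stable with 5 blocks: {p3,p11,p12} | {p1,p2,p4,p5,p9} | {p6,p10} | {p8} | {p7}.
p5 and p2 lie in the same block of the stable partition, so they are equivalent — no string distinguishes them.

Yes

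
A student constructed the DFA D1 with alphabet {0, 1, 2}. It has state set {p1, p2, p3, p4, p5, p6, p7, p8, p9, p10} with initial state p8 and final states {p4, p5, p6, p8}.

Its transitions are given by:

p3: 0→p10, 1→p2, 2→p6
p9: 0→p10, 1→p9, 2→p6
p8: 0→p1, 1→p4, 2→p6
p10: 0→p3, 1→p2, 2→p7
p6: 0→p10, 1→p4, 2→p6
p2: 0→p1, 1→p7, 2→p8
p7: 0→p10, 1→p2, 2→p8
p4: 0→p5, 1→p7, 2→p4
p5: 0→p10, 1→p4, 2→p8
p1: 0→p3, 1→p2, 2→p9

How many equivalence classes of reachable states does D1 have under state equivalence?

Initial partition by acceptance: {p4,p5,p6,p8} | {p1,p2,p3,p7,p9,p10}.
Split {p4,p5,p6,p8} by δ(·,0) → {p5,p6,p8} and {p4}.
Split {p1,p2,p3,p7,p9,p10} by δ(·,2) → {p2,p3,p7,p9} and {p1,p10}.
The partition is now stable with 4 blocks: {p5,p6,p8} | {p2,p3,p7,p9} | {p4} | {p1,p10}.

4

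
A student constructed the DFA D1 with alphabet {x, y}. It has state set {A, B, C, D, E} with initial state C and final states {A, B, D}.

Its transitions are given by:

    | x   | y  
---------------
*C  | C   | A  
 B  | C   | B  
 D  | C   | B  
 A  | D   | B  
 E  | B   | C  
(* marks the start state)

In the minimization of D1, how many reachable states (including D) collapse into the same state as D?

2

First remove the unreachable states {E}; 4 states remain.
P0 = {A,B,D} | {C}.
Split {A,B,D} by δ(·,x) → {B,D} and {A}.
Stable partition: {B,D} | {C} | {A} — 3 equivalence classes.
The equivalence class containing D is {B,D}, of size 2.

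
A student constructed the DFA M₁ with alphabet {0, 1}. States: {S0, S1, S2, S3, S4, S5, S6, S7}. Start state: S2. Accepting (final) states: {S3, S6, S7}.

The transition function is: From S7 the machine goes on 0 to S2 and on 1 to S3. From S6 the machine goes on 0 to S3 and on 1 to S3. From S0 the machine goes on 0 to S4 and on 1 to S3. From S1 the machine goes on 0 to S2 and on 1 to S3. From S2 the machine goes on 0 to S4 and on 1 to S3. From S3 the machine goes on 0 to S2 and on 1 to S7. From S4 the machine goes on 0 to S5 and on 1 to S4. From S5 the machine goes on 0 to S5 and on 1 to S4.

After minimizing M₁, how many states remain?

Reachable states from the start: {S2,S3,S4,S5,S7}. Unreachable: {S0,S1,S6} — drop them.
Initial partition by acceptance: {S3,S7} | {S2,S4,S5}.
On input 1, block {S2,S4,S5} splits into {S4,S5} and {S2}.
The partition is now stable with 3 blocks: {S3,S7} | {S4,S5} | {S2}.

3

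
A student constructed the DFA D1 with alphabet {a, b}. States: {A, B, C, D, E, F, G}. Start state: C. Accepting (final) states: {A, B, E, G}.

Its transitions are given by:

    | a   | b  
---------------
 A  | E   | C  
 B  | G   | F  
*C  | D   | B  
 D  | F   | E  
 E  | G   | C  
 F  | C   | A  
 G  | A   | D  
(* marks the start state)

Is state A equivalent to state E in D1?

Start with accepting vs non-accepting: {A,B,E,G} | {C,D,F}.
No further refinement is possible. Final partition (2 blocks): {A,B,E,G} | {C,D,F}.
A and E lie in the same block of the stable partition, so they are equivalent — no string distinguishes them.

Yes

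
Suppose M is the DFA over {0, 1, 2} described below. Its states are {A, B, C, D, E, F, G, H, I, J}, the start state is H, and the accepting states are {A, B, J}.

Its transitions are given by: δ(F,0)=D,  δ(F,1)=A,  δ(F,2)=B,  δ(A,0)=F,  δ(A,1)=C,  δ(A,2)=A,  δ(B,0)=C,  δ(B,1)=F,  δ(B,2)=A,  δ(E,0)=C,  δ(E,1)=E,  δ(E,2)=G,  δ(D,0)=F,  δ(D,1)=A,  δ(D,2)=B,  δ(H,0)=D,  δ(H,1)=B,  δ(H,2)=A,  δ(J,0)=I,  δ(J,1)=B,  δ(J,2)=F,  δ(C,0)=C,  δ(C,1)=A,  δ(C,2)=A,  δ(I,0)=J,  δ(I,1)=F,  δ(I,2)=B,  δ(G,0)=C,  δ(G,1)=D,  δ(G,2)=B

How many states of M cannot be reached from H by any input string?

4

No path from H leads to E, G, I, J; the other 6 states are all reachable.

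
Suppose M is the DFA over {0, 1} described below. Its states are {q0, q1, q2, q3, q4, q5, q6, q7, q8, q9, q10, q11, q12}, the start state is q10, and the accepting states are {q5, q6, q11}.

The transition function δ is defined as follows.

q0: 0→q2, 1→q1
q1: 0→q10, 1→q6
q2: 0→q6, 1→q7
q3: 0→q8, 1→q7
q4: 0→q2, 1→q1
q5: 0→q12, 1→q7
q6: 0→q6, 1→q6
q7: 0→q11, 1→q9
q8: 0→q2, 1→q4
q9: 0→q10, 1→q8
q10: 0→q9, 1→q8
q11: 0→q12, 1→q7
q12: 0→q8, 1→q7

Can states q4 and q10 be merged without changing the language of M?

No

Reachable states from the start: {q1,q2,q4,q6,q7,q8,q9,q10,q11,q12}. Unreachable: {q0,q3,q5} — drop them.
Initial partition by acceptance: {q6,q11} | {q1,q2,q4,q7,q8,q9,q10,q12}.
Split {q6,q11} by δ(·,0) → {q6} and {q11}.
Split {q1,q2,q4,q7,q8,q9,q10,q12} by δ(·,0) → {q1,q4,q8,q9,q10,q12} and {q2} and {q7}.
Split {q1,q4,q8,q9,q10,q12} by δ(·,0) → {q1,q9,q10,q12} and {q4,q8}.
On input 0, block {q1,q9,q10,q12} splits into {q1,q9,q10} and {q12}.
Split {q1,q9,q10} by δ(·,1) → {q9,q10} and {q1}.
Split {q4,q8} by δ(·,1) → {q4} and {q8}.
The partition is now stable with 9 blocks: {q6} | {q9,q10} | {q11} | {q2} | {q7} | {q4} | {q12} | {q1} | {q8}.
q4 and q10 end up in different blocks, so they are distinguishable. For instance, the string '00' is accepted from only q4.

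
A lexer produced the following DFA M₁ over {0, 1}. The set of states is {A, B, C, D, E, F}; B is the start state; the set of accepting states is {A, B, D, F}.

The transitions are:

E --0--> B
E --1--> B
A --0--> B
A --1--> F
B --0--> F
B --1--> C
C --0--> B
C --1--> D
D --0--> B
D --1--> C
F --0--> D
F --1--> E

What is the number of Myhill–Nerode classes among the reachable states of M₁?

2

First remove the unreachable states {A}; 5 states remain.
Initial partition by acceptance: {B,D,F} | {C,E}.
The partition is now stable with 2 blocks: {B,D,F} | {C,E}.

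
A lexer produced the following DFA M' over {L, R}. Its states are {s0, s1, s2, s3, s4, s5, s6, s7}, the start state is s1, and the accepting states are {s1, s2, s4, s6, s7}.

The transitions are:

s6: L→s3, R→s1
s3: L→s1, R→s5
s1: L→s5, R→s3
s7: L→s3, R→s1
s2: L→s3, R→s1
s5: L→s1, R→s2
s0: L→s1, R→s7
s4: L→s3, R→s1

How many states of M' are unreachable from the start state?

4

BFS from s1 reaches {s1, s2, s3, s5}; the 4 state(s) s0, s4, s6, s7 are never visited.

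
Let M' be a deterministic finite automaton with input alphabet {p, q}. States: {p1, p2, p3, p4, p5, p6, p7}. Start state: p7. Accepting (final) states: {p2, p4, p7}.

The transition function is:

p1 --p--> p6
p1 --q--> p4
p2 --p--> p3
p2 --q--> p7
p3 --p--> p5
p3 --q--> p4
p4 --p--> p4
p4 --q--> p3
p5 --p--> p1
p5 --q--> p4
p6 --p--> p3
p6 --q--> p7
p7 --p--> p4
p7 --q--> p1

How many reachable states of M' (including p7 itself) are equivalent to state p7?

Reachable states from the start: {p1,p3,p4,p5,p6,p7}. Unreachable: {p2} — drop them.
Start with accepting vs non-accepting: {p4,p7} | {p1,p3,p5,p6}.
No further refinement is possible. Final partition (2 blocks): {p4,p7} | {p1,p3,p5,p6}.
State p7 belongs to the block {p4,p7}, which has 2 states.

2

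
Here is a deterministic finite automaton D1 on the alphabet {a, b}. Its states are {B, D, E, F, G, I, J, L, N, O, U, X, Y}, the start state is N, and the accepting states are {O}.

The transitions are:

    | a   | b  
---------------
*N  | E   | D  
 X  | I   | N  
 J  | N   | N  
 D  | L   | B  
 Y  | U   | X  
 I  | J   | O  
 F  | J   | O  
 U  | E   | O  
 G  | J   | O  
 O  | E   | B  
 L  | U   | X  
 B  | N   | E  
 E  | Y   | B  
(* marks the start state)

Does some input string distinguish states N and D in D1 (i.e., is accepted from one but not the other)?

Yes

Reachable states from the start: {B,D,E,I,J,L,N,O,U,X,Y}. Unreachable: {F,G} — drop them.
P0 = {O} | {B,D,E,I,J,L,N,U,X,Y}.
On input b, block {B,D,E,I,J,L,N,U,X,Y} splits into {B,D,E,J,L,N,X,Y} and {I,U}.
Split {B,D,E,J,L,N,X,Y} by δ(·,a) → {B,D,E,J,N} and {L,X,Y}.
Split {B,D,E,J,N} by δ(·,a) → {B,J,N} and {D,E}.
Refine {B,J,N} on symbol a: members go to different blocks, giving {B,J} and {N}.
Split {B,J} by δ(·,b) → {J} and {B}.
Split {I,U} by δ(·,a) → {U} and {I}.
Refine {L,X,Y} on symbol a: members go to different blocks, giving {L,Y} and {X}.
No further refinement is possible. Final partition (9 blocks): {O} | {J} | {U} | {L,Y} | {D,E} | {N} | {B} | {I} | {X}.
N and D end up in different blocks, so they are distinguishable. For instance, the string 'aab' is accepted from only D.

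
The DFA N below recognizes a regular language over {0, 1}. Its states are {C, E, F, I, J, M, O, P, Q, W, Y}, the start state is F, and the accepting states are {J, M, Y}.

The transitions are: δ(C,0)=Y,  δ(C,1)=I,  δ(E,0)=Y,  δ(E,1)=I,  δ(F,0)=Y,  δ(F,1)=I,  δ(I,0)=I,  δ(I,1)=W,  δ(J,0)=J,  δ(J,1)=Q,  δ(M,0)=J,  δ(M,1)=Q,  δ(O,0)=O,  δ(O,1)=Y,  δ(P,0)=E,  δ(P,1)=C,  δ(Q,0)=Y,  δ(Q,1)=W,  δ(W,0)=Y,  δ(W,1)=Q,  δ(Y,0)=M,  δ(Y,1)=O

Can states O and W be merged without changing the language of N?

States {C,E,P} cannot be reached from the start state, so discard them.
Start with accepting vs non-accepting: {J,M,Y} | {F,I,O,Q,W}.
Split {F,I,O,Q,W} by δ(·,0) → {F,Q,W} and {I,O}.
Split {J,M,Y} by δ(·,1) → {J,M} and {Y}.
On input 1, block {F,Q,W} splits into {Q,W} and {F}.
Split {I,O} by δ(·,1) → {O} and {I}.
Stable partition: {J,M} | {Q,W} | {O} | {Y} | {F} | {I} — 6 equivalence classes.
O and W end up in different blocks, so they are distinguishable. For instance, the string '0' is accepted from only W.

No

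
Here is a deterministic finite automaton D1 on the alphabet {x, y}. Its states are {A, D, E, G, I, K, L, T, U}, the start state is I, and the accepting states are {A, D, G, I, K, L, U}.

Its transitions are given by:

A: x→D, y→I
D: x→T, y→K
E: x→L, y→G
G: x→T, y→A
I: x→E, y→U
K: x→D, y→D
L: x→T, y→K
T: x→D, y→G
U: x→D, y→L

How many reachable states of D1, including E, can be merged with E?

All states are reachable from the start state.
Start with accepting vs non-accepting: {A,D,G,I,K,L,U} | {E,T}.
Split {A,D,G,I,K,L,U} by δ(·,x) → {D,G,I,L} and {A,K,U}.
Stable partition: {D,G,I,L} | {E,T} | {A,K,U} — 3 equivalence classes.
State E belongs to the block {E,T}, which has 2 states.

2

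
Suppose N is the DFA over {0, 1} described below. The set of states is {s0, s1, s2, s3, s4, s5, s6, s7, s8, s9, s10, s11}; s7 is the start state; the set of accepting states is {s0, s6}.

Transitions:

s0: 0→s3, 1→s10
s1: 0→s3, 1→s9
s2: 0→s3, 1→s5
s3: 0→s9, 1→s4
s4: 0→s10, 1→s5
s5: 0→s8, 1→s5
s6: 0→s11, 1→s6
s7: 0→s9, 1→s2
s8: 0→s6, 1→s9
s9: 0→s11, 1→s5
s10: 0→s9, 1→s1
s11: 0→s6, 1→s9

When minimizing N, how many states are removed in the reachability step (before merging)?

Starting at s7 and following transitions, the reachable set is {s1, s2, s3, s4, s5, s6, s7, s8, s9, s10, s11}. That leaves s0 unreachable — 1 in total.

1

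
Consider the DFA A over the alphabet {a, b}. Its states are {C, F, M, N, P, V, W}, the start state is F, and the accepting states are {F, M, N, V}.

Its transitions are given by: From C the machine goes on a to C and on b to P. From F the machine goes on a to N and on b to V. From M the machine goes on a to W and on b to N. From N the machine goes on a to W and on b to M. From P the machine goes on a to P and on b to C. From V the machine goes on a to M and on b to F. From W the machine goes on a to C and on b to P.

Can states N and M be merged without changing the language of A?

Yes

Every state is reachable, so we keep all 7.
Start with accepting vs non-accepting: {F,M,N,V} | {C,P,W}.
Split {F,M,N,V} by δ(·,a) → {M,N} and {F,V}.
Stable partition: {M,N} | {C,P,W} | {F,V} — 3 equivalence classes.
N and M lie in the same block of the stable partition, so they are equivalent — no string distinguishes them.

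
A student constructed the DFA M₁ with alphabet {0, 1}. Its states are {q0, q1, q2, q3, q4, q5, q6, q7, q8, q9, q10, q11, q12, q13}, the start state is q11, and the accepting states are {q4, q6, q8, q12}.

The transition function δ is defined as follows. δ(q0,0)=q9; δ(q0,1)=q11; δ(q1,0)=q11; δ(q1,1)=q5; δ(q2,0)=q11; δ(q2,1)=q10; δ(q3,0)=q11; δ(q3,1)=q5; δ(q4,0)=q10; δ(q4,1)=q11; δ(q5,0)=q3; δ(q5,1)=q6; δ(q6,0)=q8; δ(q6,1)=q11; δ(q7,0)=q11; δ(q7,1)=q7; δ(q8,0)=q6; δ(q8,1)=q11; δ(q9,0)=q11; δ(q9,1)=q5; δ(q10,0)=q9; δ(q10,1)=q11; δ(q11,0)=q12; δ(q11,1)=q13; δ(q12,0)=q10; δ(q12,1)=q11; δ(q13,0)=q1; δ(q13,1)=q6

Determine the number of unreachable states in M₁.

4

BFS from q11 reaches {q1, q3, q5, q6, q8, q9, q10, q11, q12, q13}; the 4 state(s) q0, q2, q4, q7 are never visited.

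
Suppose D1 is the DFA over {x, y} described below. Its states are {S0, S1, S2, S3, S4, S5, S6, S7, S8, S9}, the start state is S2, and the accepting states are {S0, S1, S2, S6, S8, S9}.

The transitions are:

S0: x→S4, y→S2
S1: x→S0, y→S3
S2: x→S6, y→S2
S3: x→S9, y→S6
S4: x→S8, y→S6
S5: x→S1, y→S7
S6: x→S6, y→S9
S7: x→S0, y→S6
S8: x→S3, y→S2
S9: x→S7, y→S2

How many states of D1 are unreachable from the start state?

Starting at S2 and following transitions, the reachable set is {S0, S2, S3, S4, S6, S7, S8, S9}. That leaves S1, S5 unreachable — 2 in total.

2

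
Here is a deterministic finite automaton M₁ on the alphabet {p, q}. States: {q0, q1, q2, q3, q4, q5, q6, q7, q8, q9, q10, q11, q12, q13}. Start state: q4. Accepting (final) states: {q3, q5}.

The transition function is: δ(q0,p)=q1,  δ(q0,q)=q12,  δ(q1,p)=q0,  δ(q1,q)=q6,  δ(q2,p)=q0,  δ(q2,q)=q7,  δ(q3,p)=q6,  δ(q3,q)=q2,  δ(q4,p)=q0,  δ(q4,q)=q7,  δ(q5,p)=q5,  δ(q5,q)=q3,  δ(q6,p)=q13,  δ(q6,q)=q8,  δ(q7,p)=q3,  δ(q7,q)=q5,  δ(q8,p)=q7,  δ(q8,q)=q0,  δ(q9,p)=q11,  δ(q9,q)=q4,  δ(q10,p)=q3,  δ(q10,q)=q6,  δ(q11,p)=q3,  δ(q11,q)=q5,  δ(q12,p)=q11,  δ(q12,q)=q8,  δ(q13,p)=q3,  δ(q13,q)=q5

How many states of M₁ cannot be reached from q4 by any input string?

BFS from q4 reaches {q0, q1, q2, q3, q4, q5, q6, q7, q8, q11, q12, q13}; the 2 state(s) q9, q10 are never visited.

2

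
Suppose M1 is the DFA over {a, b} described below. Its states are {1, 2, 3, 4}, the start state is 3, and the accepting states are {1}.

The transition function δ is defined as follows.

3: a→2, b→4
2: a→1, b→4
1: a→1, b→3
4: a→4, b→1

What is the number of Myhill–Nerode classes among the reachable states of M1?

4

P0 = {1} | {2,3,4}.
Split {2,3,4} by δ(·,a) → {3,4} and {2}.
On input a, block {3,4} splits into {3} and {4}.
No further refinement is possible. Final partition (4 blocks): {1} | {3} | {2} | {4}.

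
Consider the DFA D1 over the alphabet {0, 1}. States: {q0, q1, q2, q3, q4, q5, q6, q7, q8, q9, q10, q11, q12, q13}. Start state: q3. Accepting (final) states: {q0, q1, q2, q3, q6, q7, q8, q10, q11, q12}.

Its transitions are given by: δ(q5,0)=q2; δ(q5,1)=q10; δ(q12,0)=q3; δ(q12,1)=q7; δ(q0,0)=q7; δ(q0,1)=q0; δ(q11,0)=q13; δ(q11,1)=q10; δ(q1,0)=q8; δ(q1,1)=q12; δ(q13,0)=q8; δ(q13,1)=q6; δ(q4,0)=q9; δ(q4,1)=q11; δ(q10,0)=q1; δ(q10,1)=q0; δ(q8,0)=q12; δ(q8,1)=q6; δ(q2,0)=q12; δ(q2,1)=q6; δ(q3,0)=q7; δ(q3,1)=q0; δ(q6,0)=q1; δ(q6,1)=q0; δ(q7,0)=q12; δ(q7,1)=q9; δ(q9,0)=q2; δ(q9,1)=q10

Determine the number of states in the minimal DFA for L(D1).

First remove the unreachable states {q4,q5,q11,q13}; 10 states remain.
Initial partition by acceptance: {q0,q1,q2,q3,q6,q7,q8,q10,q12} | {q9}.
Refine {q0,q1,q2,q3,q6,q7,q8,q10,q12} on symbol 1: members go to different blocks, giving {q0,q1,q2,q3,q6,q8,q10,q12} and {q7}.
Split {q0,q1,q2,q3,q6,q8,q10,q12} by δ(·,0) → {q1,q2,q6,q8,q10,q12} and {q0,q3}.
Split {q1,q2,q6,q8,q10,q12} by δ(·,0) → {q1,q2,q6,q8,q10} and {q12}.
Split {q1,q2,q6,q8,q10} by δ(·,0) → {q1,q6,q10} and {q2,q8}.
Split {q1,q6,q10} by δ(·,0) → {q6,q10} and {q1}.
The partition is now stable with 7 blocks: {q6,q10} | {q9} | {q7} | {q0,q3} | {q12} | {q2,q8} | {q1}.

7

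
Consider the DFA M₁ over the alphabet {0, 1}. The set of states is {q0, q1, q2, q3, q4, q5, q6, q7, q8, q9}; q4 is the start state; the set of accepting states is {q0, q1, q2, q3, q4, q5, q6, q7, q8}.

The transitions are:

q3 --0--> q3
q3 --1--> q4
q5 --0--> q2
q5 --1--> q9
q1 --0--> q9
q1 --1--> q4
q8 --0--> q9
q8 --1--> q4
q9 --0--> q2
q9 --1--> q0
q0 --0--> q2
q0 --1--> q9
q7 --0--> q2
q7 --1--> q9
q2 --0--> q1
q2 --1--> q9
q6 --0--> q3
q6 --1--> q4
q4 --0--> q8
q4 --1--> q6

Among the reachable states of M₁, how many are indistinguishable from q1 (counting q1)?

States {q5,q7} cannot be reached from the start state, so discard them.
P0 = {q0,q1,q2,q3,q4,q6,q8} | {q9}.
Split {q0,q1,q2,q3,q4,q6,q8} by δ(·,0) → {q0,q2,q3,q4,q6} and {q1,q8}.
On input 0, block {q0,q2,q3,q4,q6} splits into {q0,q3,q6} and {q2,q4}.
Refine {q0,q3,q6} on symbol 0: members go to different blocks, giving {q3,q6} and {q0}.
Split {q2,q4} by δ(·,1) → {q2} and {q4}.
Stable partition: {q3,q6} | {q9} | {q1,q8} | {q2} | {q0} | {q4} — 6 equivalence classes.
State q1 belongs to the block {q1,q8}, which has 2 states.

2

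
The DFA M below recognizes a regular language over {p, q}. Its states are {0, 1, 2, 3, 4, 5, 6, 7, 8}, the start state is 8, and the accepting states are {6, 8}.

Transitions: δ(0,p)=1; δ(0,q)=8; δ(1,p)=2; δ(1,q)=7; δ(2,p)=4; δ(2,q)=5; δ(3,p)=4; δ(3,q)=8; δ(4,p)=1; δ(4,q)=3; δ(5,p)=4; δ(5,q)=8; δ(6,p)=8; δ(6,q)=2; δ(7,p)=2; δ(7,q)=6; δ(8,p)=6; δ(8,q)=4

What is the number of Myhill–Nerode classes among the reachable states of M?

3

First remove the unreachable states {0}; 8 states remain.
Initial partition by acceptance: {6,8} | {1,2,3,4,5,7}.
Refine {1,2,3,4,5,7} on symbol q: members go to different blocks, giving {1,2,4} and {3,5,7}.
No further refinement is possible. Final partition (3 blocks): {6,8} | {1,2,4} | {3,5,7}.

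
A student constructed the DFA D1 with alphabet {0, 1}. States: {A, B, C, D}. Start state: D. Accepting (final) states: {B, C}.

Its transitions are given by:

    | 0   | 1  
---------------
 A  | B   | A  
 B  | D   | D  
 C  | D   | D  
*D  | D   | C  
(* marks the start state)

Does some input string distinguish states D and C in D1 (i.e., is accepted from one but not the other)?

Yes

First remove the unreachable states {A,B}; 2 states remain.
Initial partition by acceptance: {C} | {D}.
No further refinement is possible. Final partition (2 blocks): {C} | {D}.
D and C end up in different blocks, so they are distinguishable. For instance, the string 'ε' is accepted from only C.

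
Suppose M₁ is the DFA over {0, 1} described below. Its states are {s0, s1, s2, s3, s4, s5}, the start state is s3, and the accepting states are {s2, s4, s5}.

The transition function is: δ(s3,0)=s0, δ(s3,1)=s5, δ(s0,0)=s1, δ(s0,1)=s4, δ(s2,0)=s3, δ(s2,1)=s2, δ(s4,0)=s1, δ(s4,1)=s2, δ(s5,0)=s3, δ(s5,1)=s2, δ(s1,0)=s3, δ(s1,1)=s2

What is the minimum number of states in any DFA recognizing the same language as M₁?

P0 = {s2,s4,s5} | {s0,s1,s3}.
The partition is now stable with 2 blocks: {s2,s4,s5} | {s0,s1,s3}.

2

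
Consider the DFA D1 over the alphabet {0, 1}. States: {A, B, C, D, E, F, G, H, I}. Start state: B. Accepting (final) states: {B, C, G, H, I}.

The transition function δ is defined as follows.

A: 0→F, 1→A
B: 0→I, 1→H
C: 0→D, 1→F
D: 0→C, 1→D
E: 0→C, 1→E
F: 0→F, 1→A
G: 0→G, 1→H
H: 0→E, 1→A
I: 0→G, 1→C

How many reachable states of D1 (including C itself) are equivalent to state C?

P0 = {B,C,G,H,I} | {A,D,E,F}.
Split {B,C,G,H,I} by δ(·,0) → {B,G,I} and {C,H}.
Refine {A,D,E,F} on symbol 0: members go to different blocks, giving {A,F} and {D,E}.
No further refinement is possible. Final partition (4 blocks): {B,G,I} | {A,F} | {C,H} | {D,E}.
The equivalence class containing C is {C,H}, of size 2.

2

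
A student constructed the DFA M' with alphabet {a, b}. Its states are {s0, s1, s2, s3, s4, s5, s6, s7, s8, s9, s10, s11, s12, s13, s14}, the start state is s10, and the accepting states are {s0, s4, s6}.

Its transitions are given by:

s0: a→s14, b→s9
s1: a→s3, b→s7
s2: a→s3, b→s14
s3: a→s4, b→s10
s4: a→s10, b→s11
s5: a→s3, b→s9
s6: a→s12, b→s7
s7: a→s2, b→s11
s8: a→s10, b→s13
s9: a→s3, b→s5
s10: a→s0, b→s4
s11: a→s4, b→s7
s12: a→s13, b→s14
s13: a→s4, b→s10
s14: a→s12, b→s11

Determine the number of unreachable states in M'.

3

Starting at s10 and following transitions, the reachable set is {s0, s2, s3, s4, s5, s7, s9, s10, s11, s12, s13, s14}. That leaves s1, s6, s8 unreachable — 3 in total.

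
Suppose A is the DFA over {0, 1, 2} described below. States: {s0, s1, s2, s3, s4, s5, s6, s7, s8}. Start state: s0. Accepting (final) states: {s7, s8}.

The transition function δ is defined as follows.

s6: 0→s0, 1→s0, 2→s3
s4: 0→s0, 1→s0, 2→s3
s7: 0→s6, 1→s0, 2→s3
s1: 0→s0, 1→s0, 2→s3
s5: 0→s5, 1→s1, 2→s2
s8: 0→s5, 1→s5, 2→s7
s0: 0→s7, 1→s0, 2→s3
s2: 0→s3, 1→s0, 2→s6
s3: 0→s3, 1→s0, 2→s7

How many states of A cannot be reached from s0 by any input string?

5

Starting at s0 and following transitions, the reachable set is {s0, s3, s6, s7}. That leaves s1, s2, s4, s5, s8 unreachable — 5 in total.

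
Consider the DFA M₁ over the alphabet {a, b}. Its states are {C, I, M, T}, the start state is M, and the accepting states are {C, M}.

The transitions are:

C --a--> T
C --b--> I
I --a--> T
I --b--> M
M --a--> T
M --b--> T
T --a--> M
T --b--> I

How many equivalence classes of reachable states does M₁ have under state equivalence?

3

First remove the unreachable states {C}; 3 states remain.
P0 = {M} | {I,T}.
Split {I,T} by δ(·,a) → {T} and {I}.
Stable partition: {M} | {T} | {I} — 3 equivalence classes.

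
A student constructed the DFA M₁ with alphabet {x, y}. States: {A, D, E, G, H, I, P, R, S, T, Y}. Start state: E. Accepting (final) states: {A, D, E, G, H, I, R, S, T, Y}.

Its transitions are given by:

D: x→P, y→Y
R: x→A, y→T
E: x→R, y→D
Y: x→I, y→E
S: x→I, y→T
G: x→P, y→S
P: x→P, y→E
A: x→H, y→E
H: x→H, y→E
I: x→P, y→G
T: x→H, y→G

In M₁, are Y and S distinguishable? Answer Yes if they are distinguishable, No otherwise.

Start with accepting vs non-accepting: {A,D,E,G,H,I,R,S,T,Y} | {P}.
On input x, block {A,D,E,G,H,I,R,S,T,Y} splits into {A,E,H,R,S,T,Y} and {D,G,I}.
On input x, block {A,E,H,R,S,T,Y} splits into {A,E,H,R,T} and {S,Y}.
Split {A,E,H,R,T} by δ(·,y) → {A,H,R} and {E,T}.
Refine {D,G,I} on symbol y: members go to different blocks, giving {D,G} and {I}.
The partition is now stable with 6 blocks: {A,H,R} | {P} | {D,G} | {S,Y} | {E,T} | {I}.
Y and S lie in the same block of the stable partition, so they are equivalent — no string distinguishes them.

No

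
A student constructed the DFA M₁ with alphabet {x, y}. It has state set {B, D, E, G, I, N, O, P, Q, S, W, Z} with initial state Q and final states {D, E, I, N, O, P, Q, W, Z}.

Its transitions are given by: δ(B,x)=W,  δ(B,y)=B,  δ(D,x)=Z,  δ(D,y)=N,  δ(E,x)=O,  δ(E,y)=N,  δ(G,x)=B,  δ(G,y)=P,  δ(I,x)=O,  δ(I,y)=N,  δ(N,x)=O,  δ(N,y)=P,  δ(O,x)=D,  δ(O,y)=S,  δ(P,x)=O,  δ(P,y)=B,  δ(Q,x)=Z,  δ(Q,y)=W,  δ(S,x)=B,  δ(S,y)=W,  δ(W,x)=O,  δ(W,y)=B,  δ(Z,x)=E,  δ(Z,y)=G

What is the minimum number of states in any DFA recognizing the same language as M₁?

6

Reachable states from the start: {B,D,E,G,N,O,P,Q,S,W,Z}. Unreachable: {I} — drop them.
Start with accepting vs non-accepting: {D,E,N,O,P,Q,W,Z} | {B,G,S}.
Refine {D,E,N,O,P,Q,W,Z} on symbol y: members go to different blocks, giving {O,P,W,Z} and {D,E,N,Q}.
On input x, block {O,P,W,Z} splits into {O,Z} and {P,W}.
Refine {B,G,S} on symbol x: members go to different blocks, giving {G,S} and {B}.
Split {D,E,N,Q} by δ(·,y) → {N,Q} and {D,E}.
No further refinement is possible. Final partition (6 blocks): {O,Z} | {G,S} | {N,Q} | {P,W} | {B} | {D,E}.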